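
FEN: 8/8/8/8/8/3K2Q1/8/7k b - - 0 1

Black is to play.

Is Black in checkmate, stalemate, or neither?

stalemate

Black to move; black king on h1.
In check: no.
King squares — g1: attacked by Qg3; g2: attacked by Qg3; h2: attacked by Qg3.
Legal moves for Black: none.
Not in check and no legal moves → stalemate.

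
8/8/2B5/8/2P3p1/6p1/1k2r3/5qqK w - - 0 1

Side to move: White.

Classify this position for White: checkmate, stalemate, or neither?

checkmate

White to move; white king on h1.
In check: yes, from the black queen on g1.
King squares — g1: attacked by Qf1; g2: attacked by Qf1; h2: attacked by Qg1.
Legal moves for White: none.
In check with no legal moves → checkmate.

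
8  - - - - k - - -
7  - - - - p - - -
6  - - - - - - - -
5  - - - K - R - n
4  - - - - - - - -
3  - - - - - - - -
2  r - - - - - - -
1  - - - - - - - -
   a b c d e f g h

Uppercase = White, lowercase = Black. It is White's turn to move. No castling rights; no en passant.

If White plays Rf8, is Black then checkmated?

After Rf8: black king on e8; in check: yes, from the white rook on f8.
Black has 2 legal replies: Kxf8, Kd7.
In check but a legal move exists → not checkmate.

no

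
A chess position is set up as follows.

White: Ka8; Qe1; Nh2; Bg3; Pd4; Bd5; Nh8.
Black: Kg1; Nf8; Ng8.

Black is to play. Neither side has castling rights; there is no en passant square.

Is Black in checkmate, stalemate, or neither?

checkmate

Black to move; black king on g1.
In check: yes, from the white queen on e1.
King squares — f1: attacked by Qe1; h1: attacked by Qe1; f2: attacked by Qe1; g2: attacked by Bd5; h2: attacked by Bg3.
Legal moves for Black: none.
In check with no legal moves → checkmate.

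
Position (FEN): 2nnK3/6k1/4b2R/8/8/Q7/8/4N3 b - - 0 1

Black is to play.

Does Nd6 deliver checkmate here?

no

After Nd6: white king on e8; in check: yes, from the black knight on d6.
White has 3 legal replies: Kxd8, Ke7, Qxd6.
In check but a legal move exists → not checkmate.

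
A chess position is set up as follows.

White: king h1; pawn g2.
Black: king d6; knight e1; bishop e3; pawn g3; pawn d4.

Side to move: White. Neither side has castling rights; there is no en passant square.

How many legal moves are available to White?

White to move; king on h1.
In check: no.
Legal moves: none.
Count: 0.

0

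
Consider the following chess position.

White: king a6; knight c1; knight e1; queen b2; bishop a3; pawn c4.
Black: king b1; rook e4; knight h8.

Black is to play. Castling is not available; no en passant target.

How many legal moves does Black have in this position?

Black to move; king on b1.
In check: yes, from the white queen on b2.
Legal moves: none.
Count: 0.

0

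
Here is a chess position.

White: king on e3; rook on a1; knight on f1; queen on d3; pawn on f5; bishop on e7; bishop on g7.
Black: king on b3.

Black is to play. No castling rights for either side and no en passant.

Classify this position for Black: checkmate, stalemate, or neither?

Black to move; black king on b3.
In check: yes, from the white queen on d3.
King squares — a2: attacked by Ra1; b2: attacked by Bg7; c2: attacked by Qd3; a3: attacked by Ra1; c3: attacked by Qd3; a4: attacked by Ra1; b4: attacked by Be7; c4: attacked by Qd3.
Legal moves for Black: none.
In check with no legal moves → checkmate.

checkmate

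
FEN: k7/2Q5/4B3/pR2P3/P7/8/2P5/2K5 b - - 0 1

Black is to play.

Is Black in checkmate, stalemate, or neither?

stalemate

Black to move; black king on a8.
In check: no.
King squares — a7: attacked by Qc7; b7: attacked by Rb5; b8: attacked by Rb5.
Legal moves for Black: none.
Not in check and no legal moves → stalemate.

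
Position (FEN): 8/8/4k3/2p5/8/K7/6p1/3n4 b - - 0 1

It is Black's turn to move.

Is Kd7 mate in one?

After Kd7: white king on a3; in check: no.
White is not in check, so this cannot be checkmate.

no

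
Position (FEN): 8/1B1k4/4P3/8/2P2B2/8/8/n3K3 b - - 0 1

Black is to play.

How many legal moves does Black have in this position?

Black to move; king on d7.
In check: yes, from the white pawn on e6.
Legal moves: Ke8, Kd8, Ke7, Kxe6.
Count: 4.

4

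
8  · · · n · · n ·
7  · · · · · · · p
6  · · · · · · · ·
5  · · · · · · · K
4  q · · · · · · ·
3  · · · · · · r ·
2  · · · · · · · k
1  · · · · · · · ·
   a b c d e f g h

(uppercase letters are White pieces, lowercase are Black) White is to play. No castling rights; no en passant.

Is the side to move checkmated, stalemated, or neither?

White to move; white king on h5.
In check: no.
King squares — g4: attacked by Rg3; h4: attacked by Qa4; g5: attacked by Rg3; g6: attacked by Rg3; h6: attacked by Ng8.
Legal moves for White: none.
Not in check and no legal moves → stalemate.

stalemate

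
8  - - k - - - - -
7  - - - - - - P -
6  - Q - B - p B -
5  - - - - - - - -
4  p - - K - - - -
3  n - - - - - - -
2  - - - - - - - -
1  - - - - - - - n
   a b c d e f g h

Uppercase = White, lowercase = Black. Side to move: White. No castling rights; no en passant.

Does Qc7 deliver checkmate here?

yes

After Qc7: black king on c8; in check: yes, from the white queen on c7.
King squares — b7: attacked by Qc7; c7: attacked by Bd6; d7: attacked by Qc7; b8: attacked by Qc7; d8: attacked by Qc7.
Black has no legal moves → checkmate.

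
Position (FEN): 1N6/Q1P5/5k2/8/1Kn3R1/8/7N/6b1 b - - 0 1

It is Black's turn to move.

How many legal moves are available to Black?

20

Black to move; king on f6.
In check: no.
Legal moves: Kf7, Ke7, Ke6, Kf5, Ke5, Nd6, Nb6, Ne5, Na5, Ne3, Na3, Nd2, Nb2, Bxa7, Bb6, Bc5+, Bd4, Be3, Bxh2, Bf2.
Count: 20.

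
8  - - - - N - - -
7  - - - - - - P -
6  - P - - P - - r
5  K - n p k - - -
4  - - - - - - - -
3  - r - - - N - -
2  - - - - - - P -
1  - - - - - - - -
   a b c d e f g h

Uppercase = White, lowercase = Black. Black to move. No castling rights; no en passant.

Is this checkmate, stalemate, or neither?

Black to move; black king on e5.
In check: yes, from the white knight on f3.
King squares — d4: attacked by Nf3; e4: available; f4: available; d5: own pawn; f5: available; d6: attacked by Ne8; e6: available; f6: attacked by Ne8.
Legal moves for Black: Kxe6, Kf5, Kf4, Ke4, Rxf3.
Black is in check but has 5 legal moves → neither.

neither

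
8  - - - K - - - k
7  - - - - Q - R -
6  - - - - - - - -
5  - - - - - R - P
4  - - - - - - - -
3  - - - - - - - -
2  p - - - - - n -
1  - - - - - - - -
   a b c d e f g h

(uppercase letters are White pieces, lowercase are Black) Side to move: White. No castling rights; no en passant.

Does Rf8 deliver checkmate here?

After Rf8: black king on h8; in check: yes, from the white rook on f8.
King squares — g7: attacked by Qe7; h7: attacked by Rg7; g8: attacked by Rg7.
Black has no legal moves → checkmate.

yes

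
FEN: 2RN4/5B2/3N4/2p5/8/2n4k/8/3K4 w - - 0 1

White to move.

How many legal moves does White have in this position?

White to move; king on d1.
In check: yes, from the black knight on c3.
Legal moves: Kd2, Kc2, Ke1, Kc1.
Count: 4.

4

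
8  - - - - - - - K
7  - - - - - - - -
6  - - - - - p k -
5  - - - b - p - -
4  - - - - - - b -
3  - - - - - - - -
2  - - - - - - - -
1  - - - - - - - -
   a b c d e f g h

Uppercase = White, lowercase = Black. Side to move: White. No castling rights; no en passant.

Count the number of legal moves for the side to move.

0

White to move; king on h8.
In check: no.
Legal moves: none.
Count: 0.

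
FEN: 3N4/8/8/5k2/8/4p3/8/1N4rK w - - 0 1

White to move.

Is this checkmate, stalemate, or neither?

White to move; white king on h1.
In check: yes, from the black rook on g1.
Legal moves for White: Kh2, Kxg1.
White is in check but has 2 legal moves → neither.

neither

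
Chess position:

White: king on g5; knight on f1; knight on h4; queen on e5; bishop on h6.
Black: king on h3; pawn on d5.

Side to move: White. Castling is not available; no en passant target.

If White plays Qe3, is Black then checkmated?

yes

After Qe3: black king on h3; in check: yes, from the white queen on e3.
King squares — g2: attacked by Nh4; h2: attacked by Nf1; g3: attacked by Nf1; g4: attacked by Kg5; h4: attacked by Kg5.
Black has no legal moves → checkmate.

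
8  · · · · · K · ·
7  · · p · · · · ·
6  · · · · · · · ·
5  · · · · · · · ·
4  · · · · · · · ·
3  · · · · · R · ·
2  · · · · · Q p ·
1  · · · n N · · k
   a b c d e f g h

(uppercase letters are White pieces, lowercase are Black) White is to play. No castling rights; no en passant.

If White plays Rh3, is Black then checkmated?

After Rh3: black king on h1; in check: yes, from the white rook on h3.
King squares — g1: attacked by Qf2; g2: own pawn; h2: attacked by Rh3.
Black has no legal moves → checkmate.

yes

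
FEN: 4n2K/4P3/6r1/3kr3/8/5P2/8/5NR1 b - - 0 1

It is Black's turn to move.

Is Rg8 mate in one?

After Rg8: white king on h8; in check: yes, from the black rook on g8.
White has 3 legal replies: Kxg8, Kh7, Rxg8.
In check but a legal move exists → not checkmate.

no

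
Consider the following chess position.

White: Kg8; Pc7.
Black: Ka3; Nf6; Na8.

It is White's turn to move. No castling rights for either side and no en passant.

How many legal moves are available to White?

4

White to move; king on g8.
In check: yes, from the black knight on f6.
Legal moves: Kh8, Kf8, Kg7, Kf7.
Count: 4.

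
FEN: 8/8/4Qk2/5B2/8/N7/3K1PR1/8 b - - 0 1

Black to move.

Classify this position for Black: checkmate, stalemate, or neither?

Black to move; black king on f6.
In check: yes, from the white queen on e6.
King squares — e5: attacked by Qe6; f5: attacked by Qe6; g5: attacked by Rg2; e6: attacked by Bf5; g6: attacked by Rg2; e7: attacked by Qe6; f7: attacked by Qe6; g7: attacked by Rg2.
Legal moves for Black: none.
In check with no legal moves → checkmate.

checkmate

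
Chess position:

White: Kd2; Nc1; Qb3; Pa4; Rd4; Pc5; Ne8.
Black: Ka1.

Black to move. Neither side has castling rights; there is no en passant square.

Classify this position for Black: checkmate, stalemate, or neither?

Black to move; black king on a1.
In check: no.
King squares — b1: attacked by Qb3; a2: attacked by Nc1; b2: attacked by Qb3.
Legal moves for Black: none.
Not in check and no legal moves → stalemate.

stalemate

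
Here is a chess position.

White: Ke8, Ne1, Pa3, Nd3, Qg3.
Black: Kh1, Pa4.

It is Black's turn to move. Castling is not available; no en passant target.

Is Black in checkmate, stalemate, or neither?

stalemate

Black to move; black king on h1.
In check: no.
King squares — g1: attacked by Qg3; g2: attacked by Ne1; h2: attacked by Qg3.
Legal moves for Black: none.
Not in check and no legal moves → stalemate.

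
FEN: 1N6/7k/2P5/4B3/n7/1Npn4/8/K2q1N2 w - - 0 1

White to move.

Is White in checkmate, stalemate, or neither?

White to move; white king on a1.
In check: yes, from the black queen on d1.
King squares — b1: attacked by Qd1; a2: available; b2: attacked by Pc3.
Legal moves for White: Ka2, Nc1.
White is in check but has 2 legal moves → neither.

neither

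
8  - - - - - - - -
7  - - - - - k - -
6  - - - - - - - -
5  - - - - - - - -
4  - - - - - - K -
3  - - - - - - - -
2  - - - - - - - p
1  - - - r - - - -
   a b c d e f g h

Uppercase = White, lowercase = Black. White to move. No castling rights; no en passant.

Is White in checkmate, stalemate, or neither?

neither

White to move; white king on g4.
In check: no.
Legal moves for White: Kh5, Kg5, Kf5, Kh4, Kf4, Kh3, Kg3, Kf3.
White has 8 legal moves and is not in check → neither.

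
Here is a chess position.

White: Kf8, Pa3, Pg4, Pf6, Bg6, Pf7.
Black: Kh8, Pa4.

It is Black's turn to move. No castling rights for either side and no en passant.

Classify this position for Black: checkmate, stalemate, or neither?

stalemate

Black to move; black king on h8.
In check: no.
King squares — g7: attacked by Pf6; h7: attacked by Bg6; g8: attacked by Pf7.
Legal moves for Black: none.
Not in check and no legal moves → stalemate.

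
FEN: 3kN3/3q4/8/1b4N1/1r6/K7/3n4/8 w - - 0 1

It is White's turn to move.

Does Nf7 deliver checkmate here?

no

After Nf7: black king on d8; in check: yes, from the white knight on f7.
Black has 4 legal replies: Kxe8, Kc8, Ke7, Qxf7.
In check but a legal move exists → not checkmate.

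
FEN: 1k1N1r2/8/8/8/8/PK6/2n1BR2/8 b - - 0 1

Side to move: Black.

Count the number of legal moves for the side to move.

20

Black to move; king on b8.
In check: no.
Legal moves: Rh8, Rg8, Re8, Rxd8, Rf7, Rf6, Rf5, Rf4, Rf3+, Rxf2, Kc8, Ka8, Kc7, Ka7, Nd4+, Nb4, Ne3, Nxa3, Ne1, Na1+.
Count: 20.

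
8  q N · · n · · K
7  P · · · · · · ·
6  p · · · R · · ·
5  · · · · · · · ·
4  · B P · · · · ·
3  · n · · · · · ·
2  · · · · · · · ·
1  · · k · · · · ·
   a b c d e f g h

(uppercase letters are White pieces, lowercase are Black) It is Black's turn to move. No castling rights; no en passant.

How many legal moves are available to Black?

23

Black to move; king on c1.
In check: no.
Legal moves: Ng7, Nc7, Nf6, Nd6, Qxb8, Qb7, Qxa7, Qc6, Qd5, Qe4, Qf3, Qg2, Qh1+, Nc5, Na5, Nd4, Nd2, Na1, Kc2, Kb2, Kd1, Kb1, a5.
Count: 23.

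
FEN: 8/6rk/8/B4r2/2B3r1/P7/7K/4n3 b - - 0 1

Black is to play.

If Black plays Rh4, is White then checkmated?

yes

After Rh4: white king on h2; in check: yes, from the black rook on h4.
King squares — g1: attacked by Rg7; h1: attacked by Rh4; g2: attacked by Ne1; g3: attacked by Rg7; h3: attacked by Rh4.
White has no legal moves → checkmate.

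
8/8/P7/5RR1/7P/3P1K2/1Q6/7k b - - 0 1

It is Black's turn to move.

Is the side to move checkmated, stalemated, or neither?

stalemate

Black to move; black king on h1.
In check: no.
King squares — g1: attacked by Rg5; g2: attacked by Qb2; h2: attacked by Qb2.
Legal moves for Black: none.
Not in check and no legal moves → stalemate.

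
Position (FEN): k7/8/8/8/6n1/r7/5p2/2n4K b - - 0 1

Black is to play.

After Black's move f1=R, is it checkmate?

no

After f1=R: white king on h1; in check: yes, from the black rook on f1.
White has 1 legal reply: Kg2.
In check but a legal move exists → not checkmate.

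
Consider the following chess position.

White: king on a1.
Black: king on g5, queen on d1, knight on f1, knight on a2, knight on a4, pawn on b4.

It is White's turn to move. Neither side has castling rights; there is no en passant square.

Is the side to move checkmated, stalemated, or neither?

neither

White to move; white king on a1.
In check: yes, from the black queen on d1.
King squares — b1: attacked by Qd1; a2: available; b2: attacked by Na4.
Legal moves for White: Kxa2.
White is in check but has 1 legal move → neither.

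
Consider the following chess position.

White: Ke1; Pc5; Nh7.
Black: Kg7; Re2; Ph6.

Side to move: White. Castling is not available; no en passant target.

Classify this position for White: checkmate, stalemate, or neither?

neither

White to move; white king on e1.
In check: yes, from the black rook on e2.
Legal moves for White: Kxe2, Kf1, Kd1.
White is in check but has 3 legal moves → neither.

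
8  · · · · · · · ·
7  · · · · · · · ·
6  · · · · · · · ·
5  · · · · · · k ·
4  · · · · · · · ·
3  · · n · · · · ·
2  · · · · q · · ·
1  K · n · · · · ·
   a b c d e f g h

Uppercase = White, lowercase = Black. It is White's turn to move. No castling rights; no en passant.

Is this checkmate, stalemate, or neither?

White to move; white king on a1.
In check: no.
King squares — b1: attacked by Nc3; a2: attacked by Nc1; b2: attacked by Qe2.
Legal moves for White: none.
Not in check and no legal moves → stalemate.

stalemate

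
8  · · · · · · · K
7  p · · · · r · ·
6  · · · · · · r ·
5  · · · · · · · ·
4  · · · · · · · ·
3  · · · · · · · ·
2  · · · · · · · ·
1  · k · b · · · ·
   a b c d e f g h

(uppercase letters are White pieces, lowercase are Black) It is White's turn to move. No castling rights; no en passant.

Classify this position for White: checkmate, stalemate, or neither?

White to move; white king on h8.
In check: no.
King squares — g7: attacked by Rg6; h7: attacked by Rf7; g8: attacked by Rg6.
Legal moves for White: none.
Not in check and no legal moves → stalemate.

stalemate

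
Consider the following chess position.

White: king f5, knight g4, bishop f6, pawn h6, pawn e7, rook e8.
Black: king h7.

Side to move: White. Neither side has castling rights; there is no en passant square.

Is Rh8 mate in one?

yes

After Rh8: black king on h7; in check: yes, from the white rook on h8.
King squares — g6: attacked by Kf5; h6: attacked by Ng4; g7: attacked by Bf6; g8: attacked by Rh8; h8: attacked by Bf6.
Black has no legal moves → checkmate.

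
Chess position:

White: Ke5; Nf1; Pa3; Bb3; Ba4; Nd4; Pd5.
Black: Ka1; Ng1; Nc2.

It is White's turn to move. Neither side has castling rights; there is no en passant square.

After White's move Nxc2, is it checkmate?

After Nxc2: black king on a1; in check: yes, from the white knight on c2.
Black has 2 legal replies: Kb2, Kb1.
In check but a legal move exists → not checkmate.

no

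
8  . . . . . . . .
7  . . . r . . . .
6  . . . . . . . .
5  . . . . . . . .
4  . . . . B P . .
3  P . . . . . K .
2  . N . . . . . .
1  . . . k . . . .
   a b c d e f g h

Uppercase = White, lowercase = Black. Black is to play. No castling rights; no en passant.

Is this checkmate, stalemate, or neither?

neither

Black to move; black king on d1.
In check: yes, from the white knight on b2.
King squares — c1: available; e1: available; c2: attacked by Be4; d2: available; e2: available.
Legal moves for Black: Ke2, Kd2, Ke1, Kc1.
Black is in check but has 4 legal moves → neither.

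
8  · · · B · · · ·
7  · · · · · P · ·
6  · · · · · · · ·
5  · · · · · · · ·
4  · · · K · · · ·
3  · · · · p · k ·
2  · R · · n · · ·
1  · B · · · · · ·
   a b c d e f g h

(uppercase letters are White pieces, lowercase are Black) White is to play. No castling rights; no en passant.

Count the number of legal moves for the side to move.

White to move; king on d4.
In check: yes, from the black knight on e2.
Legal moves: Ke5, Kd5, Kc5, Ke4, Kc4, Kxe3, Kd3, Rxe2.
Count: 8.

8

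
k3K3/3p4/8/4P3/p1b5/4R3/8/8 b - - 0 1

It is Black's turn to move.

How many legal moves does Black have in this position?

17

Black to move; king on a8.
In check: no.
Legal moves: Kb8, Kb7, Ka7, Bg8, Bf7+, Be6, Ba6, Bd5, Bb5, Bd3, Bb3, Be2, Ba2, Bf1, d6, a3, d5.
Count: 17.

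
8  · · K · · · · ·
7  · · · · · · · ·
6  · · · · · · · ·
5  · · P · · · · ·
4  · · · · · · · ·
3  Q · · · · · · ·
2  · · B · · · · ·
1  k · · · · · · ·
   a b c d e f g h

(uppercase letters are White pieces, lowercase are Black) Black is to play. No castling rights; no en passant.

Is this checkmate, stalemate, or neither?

Black to move; black king on a1.
In check: yes, from the white queen on a3.
King squares — b1: attacked by Bc2; a2: attacked by Qa3; b2: attacked by Qa3.
Legal moves for Black: none.
In check with no legal moves → checkmate.

checkmate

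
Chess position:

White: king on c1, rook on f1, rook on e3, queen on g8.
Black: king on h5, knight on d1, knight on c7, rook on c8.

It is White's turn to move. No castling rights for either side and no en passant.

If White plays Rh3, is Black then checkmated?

yes

After Rh3: black king on h5; in check: yes, from the white rook on h3.
King squares — g4: attacked by Qg8; h4: attacked by Rh3; g5: attacked by Qg8; g6: attacked by Qg8; h6: attacked by Rh3.
Black has no legal moves → checkmate.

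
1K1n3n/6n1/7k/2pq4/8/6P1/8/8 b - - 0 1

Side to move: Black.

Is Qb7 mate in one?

yes

After Qb7: white king on b8; in check: yes, from the black queen on b7.
King squares — a7: attacked by Qb7; b7: attacked by Nd8; c7: attacked by Qb7; a8: attacked by Qb7; c8: attacked by Qb7.
White has no legal moves → checkmate.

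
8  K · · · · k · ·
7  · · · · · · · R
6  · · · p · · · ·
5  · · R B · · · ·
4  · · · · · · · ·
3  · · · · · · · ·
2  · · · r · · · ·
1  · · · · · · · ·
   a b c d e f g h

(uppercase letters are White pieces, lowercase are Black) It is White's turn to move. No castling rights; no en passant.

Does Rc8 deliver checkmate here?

yes

After Rc8: black king on f8; in check: yes, from the white rook on c8.
King squares — e7: attacked by Rh7; f7: attacked by Bd5; g7: attacked by Rh7; e8: attacked by Rc8; g8: attacked by Bd5.
Black has no legal moves → checkmate.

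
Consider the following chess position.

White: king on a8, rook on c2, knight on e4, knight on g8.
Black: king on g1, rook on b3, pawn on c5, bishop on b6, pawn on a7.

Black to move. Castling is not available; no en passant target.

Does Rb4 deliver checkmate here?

After Rb4: white king on a8; in check: no.
White is not in check, so this cannot be checkmate.

no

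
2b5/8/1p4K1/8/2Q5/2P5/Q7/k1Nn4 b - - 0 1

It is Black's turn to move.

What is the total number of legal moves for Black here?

Black to move; king on a1.
In check: yes, from the white queen on a2.
Legal moves: none.
Count: 0.

0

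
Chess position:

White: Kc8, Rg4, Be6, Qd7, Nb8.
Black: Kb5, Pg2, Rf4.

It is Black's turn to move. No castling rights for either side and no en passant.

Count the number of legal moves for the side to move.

4

Black to move; king on b5.
In check: yes, from the white queen on d7.
Legal moves: Kb6, Kc5, Ka5, Kb4.
Count: 4.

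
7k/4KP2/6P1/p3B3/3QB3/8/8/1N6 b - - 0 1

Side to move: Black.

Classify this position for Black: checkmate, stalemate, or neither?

checkmate

Black to move; black king on h8.
In check: yes, from the white bishop on e5.
King squares — g7: attacked by Be5; h7: attacked by Pg6; g8: attacked by Pf7.
Legal moves for Black: none.
In check with no legal moves → checkmate.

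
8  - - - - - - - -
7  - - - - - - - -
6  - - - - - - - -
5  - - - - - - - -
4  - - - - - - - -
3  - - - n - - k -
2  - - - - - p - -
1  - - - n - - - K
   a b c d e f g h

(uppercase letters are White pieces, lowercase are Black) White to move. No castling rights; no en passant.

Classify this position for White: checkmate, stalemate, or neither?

White to move; white king on h1.
In check: no.
King squares — g1: attacked by Pf2; g2: attacked by Kg3; h2: attacked by Kg3.
Legal moves for White: none.
Not in check and no legal moves → stalemate.

stalemate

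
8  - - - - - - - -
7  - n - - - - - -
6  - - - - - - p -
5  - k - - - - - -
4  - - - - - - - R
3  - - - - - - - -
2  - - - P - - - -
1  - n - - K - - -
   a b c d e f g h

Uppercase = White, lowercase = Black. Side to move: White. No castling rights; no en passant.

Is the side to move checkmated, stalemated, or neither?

White to move; white king on e1.
In check: no.
Legal moves for White include: Rh8, Rh7, Rh6, Rh5+, Rg4, Rf4, Re4, Rd4, Rc4, Rb4+, Ra4, Rh3, Rh2, Rh1, Kf2, Ke2, Kf1, Kd1, ... (list truncated; more exist).
White has legal moves and is not in check → neither.

neither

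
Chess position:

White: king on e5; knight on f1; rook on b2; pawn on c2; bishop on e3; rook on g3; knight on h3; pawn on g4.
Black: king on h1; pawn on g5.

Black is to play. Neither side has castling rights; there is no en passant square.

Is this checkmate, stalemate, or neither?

stalemate

Black to move; black king on h1.
In check: no.
King squares — g1: attacked by Be3; g2: attacked by Rg3; h2: attacked by Nf1.
Legal moves for Black: none.
Not in check and no legal moves → stalemate.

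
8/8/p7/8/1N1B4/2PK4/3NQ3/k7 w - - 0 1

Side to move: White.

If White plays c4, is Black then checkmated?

After c4: black king on a1; in check: yes, from the white bishop on d4.
King squares — b1: attacked by Nd2; a2: attacked by Nb4; b2: attacked by Bd4.
Black has no legal moves → checkmate.

yes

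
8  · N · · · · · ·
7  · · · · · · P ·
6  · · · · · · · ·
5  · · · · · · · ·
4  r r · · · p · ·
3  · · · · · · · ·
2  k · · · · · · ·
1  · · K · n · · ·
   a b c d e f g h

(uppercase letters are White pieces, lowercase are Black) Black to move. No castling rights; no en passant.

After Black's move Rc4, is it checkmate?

After Rc4: white king on c1; in check: yes, from the black rook on c4.
White has 2 legal replies: Kd2, Kd1.
In check but a legal move exists → not checkmate.

no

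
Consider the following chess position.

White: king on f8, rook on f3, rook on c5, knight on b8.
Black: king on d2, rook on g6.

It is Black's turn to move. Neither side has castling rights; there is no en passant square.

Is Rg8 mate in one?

no

After Rg8: white king on f8; in check: yes, from the black rook on g8.
White has 3 legal replies: Kxg8, Kf7, Ke7.
In check but a legal move exists → not checkmate.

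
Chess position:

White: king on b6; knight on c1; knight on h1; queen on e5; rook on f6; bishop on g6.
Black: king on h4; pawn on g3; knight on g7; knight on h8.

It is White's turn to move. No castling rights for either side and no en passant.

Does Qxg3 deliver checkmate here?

After Qxg3: black king on h4; in check: yes, from the white queen on g3.
King squares — g3: attacked by Nh1; h3: attacked by Qg3; g4: attacked by Qg3; g5: attacked by Qg3; h5: attacked by Bg6.
Black has no legal moves → checkmate.

yes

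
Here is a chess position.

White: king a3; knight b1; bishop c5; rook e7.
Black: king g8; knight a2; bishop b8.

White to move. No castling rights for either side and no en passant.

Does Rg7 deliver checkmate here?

no

After Rg7: black king on g8; in check: yes, from the white rook on g7.
Black has 2 legal replies: Kh8, Kxg7.
In check but a legal move exists → not checkmate.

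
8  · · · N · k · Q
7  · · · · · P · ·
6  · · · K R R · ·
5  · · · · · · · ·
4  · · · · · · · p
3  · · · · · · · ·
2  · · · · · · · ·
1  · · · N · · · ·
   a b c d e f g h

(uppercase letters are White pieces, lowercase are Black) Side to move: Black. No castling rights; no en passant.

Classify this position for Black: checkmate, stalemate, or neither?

checkmate

Black to move; black king on f8.
In check: yes, from the white queen on h8.
King squares — e7: attacked by Kd6; f7: attacked by Rf6; g7: attacked by Qh8; e8: attacked by Re6; g8: attacked by Pf7.
Legal moves for Black: none.
In check with no legal moves → checkmate.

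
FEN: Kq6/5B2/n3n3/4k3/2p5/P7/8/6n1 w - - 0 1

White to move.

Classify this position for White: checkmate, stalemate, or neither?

White to move; white king on a8.
In check: yes, from the black queen on b8.
King squares — a7: attacked by Qb8; b7: attacked by Qb8; b8: attacked by Na6.
Legal moves for White: none.
In check with no legal moves → checkmate.

checkmate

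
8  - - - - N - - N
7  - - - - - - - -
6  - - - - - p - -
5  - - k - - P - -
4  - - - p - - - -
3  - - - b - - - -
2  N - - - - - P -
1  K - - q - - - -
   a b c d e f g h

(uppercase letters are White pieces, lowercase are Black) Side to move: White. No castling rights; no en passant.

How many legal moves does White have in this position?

White to move; king on a1.
In check: yes, from the black queen on d1.
Legal moves: Kb2, Nc1.
Count: 2.

2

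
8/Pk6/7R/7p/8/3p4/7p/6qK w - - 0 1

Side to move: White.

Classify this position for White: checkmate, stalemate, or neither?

White to move; white king on h1.
In check: yes, from the black queen on g1.
King squares — g1: attacked by Ph2; g2: attacked by Qg1; h2: attacked by Qg1.
Legal moves for White: none.
In check with no legal moves → checkmate.

checkmate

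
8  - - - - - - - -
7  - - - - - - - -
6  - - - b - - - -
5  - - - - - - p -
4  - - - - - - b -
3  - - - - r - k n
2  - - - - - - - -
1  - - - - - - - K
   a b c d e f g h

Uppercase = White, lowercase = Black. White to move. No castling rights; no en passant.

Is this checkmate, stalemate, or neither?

White to move; white king on h1.
In check: no.
King squares — g1: attacked by Nh3; g2: attacked by Kg3; h2: attacked by Kg3.
Legal moves for White: none.
Not in check and no legal moves → stalemate.

stalemate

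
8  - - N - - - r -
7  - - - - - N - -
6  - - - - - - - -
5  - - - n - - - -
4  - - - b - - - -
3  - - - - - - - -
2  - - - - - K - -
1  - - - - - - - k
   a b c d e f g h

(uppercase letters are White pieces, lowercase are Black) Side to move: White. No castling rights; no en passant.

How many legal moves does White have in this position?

4

White to move; king on f2.
In check: yes, from the black bishop on d4.
Legal moves: Kf3, Ke2, Kf1, Ke1.
Count: 4.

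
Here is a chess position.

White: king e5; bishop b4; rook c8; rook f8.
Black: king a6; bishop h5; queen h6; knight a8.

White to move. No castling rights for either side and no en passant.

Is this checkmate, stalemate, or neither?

neither

White to move; white king on e5.
In check: no.
Legal moves for White include: Rh8, Rg8, Rfe8, Rfd8, Rf7, Rf6+, Rf5, Rf4, Rf3, Rf2, Rf1, Rce8, Rcd8, Rb8, Rxa8+, Rc7, Rc6+, Rc5, ... (list truncated; more exist).
White has legal moves and is not in check → neither.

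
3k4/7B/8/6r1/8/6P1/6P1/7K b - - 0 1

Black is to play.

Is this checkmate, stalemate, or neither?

neither

Black to move; black king on d8.
In check: no.
Legal moves for Black: Ke8, Kc8, Ke7, Kd7, Kc7, Rg8, Rg7, Rg6, Rh5+, Rf5, Re5, Rd5, Rc5, Rb5, Ra5, Rg4, Rxg3.
Black has 17 legal moves and is not in check → neither.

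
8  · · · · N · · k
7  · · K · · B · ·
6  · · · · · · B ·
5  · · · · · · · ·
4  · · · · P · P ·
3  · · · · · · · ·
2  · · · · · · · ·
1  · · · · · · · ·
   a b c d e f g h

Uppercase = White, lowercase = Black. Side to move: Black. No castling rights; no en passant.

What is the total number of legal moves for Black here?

Black to move; king on h8.
In check: no.
Legal moves: none.
Count: 0.

0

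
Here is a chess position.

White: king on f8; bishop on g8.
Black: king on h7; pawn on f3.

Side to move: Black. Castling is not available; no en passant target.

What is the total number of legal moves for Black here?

Black to move; king on h7.
In check: yes, from the white bishop on g8.
Legal moves: Kh8, Kh6, Kg6.
Count: 3.

3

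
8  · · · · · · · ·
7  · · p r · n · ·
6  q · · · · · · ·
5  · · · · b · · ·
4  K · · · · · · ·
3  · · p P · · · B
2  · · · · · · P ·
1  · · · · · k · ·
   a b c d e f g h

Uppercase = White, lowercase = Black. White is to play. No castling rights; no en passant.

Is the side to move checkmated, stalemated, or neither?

neither

White to move; white king on a4.
In check: yes, from the black queen on a6.
King squares — a3: attacked by Qa6; b3: available; b4: available; a5: attacked by Qa6; b5: attacked by Qa6.
Legal moves for White: Kb4, Kb3.
White is in check but has 2 legal moves → neither.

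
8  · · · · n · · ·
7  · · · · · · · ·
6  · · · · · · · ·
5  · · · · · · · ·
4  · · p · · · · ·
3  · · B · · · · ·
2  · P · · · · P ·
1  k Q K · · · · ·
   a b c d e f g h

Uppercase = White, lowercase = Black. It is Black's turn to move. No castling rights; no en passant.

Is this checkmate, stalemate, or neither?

checkmate

Black to move; black king on a1.
In check: yes, from the white queen on b1.
King squares — b1: attacked by Kc1; a2: attacked by Qb1; b2: attacked by Qb1.
Legal moves for Black: none.
In check with no legal moves → checkmate.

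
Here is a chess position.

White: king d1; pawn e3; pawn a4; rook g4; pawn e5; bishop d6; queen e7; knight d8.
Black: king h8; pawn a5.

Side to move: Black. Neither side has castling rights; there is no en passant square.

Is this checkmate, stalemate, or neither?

Black to move; black king on h8.
In check: no.
King squares — g7: attacked by Rg4; h7: attacked by Qe7; g8: attacked by Rg4.
Legal moves for Black: none.
Not in check and no legal moves → stalemate.

stalemate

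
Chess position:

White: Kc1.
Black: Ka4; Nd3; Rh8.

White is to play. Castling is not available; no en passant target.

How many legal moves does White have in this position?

White to move; king on c1.
In check: yes, from the black knight on d3.
Legal moves: Kd2, Kc2, Kd1, Kb1.
Count: 4.

4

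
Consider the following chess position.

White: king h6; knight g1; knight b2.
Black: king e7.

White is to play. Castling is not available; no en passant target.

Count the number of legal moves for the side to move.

White to move; king on h6.
In check: no.
Legal moves: Kh7, Kg7, Kg6, Kh5, Kg5, Nc4, Na4, Nd3, Nd1, Nh3, Nf3, Ne2.
Count: 12.

12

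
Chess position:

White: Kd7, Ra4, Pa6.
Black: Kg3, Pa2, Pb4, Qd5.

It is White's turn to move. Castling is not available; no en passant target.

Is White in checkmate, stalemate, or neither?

neither

White to move; white king on d7.
In check: yes, from the black queen on d5.
Legal moves for White: Ke8, Kc8, Ke7, Kc7.
White is in check but has 4 legal moves → neither.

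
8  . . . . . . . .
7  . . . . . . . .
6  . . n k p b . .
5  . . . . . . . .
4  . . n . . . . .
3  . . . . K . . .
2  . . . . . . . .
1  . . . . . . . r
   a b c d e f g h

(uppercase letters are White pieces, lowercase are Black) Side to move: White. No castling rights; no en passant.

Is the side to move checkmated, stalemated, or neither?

neither

White to move; white king on e3.
In check: yes, from the black knight on c4.
Legal moves for White: Kf4, Ke4, Kf3, Kd3, Kf2, Ke2.
White is in check but has 6 legal moves → neither.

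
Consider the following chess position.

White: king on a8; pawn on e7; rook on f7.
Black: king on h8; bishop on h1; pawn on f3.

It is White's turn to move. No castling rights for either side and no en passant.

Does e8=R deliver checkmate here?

After e8=R: black king on h8; in check: yes, from the white rook on e8.
King squares — g7: attacked by Rf7; h7: attacked by Rf7; g8: attacked by Re8.
Black has no legal moves → checkmate.

yes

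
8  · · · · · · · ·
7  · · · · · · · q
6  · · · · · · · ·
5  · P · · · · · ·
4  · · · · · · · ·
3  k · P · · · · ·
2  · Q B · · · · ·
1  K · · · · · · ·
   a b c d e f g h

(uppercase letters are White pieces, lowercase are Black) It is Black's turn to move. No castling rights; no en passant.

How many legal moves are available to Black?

Black to move; king on a3.
In check: yes, from the white queen on b2.
Legal moves: none.
Count: 0.

0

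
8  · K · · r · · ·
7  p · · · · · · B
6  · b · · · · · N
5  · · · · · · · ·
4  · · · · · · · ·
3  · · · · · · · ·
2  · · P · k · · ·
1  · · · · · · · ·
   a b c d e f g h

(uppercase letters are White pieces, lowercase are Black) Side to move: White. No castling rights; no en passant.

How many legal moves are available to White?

White to move; king on b8.
In check: yes, from the black rook on e8.
Legal moves: Kb7.
Count: 1.

1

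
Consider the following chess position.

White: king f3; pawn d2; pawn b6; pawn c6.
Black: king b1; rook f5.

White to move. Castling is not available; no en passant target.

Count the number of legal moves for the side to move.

6

White to move; king on f3.
In check: yes, from the black rook on f5.
Legal moves: Kg4, Ke4, Kg3, Ke3, Kg2, Ke2.
Count: 6.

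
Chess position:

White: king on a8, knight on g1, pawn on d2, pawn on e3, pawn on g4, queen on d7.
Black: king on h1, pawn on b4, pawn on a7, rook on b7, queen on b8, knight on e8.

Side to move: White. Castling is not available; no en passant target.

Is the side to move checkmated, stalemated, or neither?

checkmate

White to move; white king on a8.
In check: yes, from the black queen on b8.
King squares — a7: attacked by Rb7; b7: attacked by Qb8; b8: attacked by Rb7.
Legal moves for White: none.
In check with no legal moves → checkmate.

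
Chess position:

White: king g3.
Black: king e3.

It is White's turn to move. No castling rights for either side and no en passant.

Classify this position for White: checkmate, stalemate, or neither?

White to move; white king on g3.
In check: no.
Legal moves for White: Kh4, Kg4, Kh3, Kh2, Kg2.
White has 5 legal moves and is not in check → neither.

neither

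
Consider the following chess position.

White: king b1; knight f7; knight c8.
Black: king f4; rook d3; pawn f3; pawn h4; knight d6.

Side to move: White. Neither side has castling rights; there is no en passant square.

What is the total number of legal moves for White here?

15

White to move; king on b1.
In check: no.
Legal moves: Ne7, Na7, Ncxd6, Nb6, Nh8, Nd8, Nh6, Nfxd6, Ng5, Ne5, Kc2, Kb2, Ka2, Kc1, Ka1.
Count: 15.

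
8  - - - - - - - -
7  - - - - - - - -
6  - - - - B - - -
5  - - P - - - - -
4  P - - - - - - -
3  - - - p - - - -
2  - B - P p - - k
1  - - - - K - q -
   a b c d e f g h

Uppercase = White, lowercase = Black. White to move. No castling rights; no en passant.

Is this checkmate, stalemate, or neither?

checkmate

White to move; white king on e1.
In check: yes, from the black queen on g1.
King squares — d1: attacked by Qg1; f1: attacked by Qg1; d2: own pawn; e2: attacked by Pd3; f2: attacked by Qg1.
Legal moves for White: none.
In check with no legal moves → checkmate.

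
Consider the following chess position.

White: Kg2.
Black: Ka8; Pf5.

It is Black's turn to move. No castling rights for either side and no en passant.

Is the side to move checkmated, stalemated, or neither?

Black to move; black king on a8.
In check: no.
Legal moves for Black: Kb8, Kb7, Ka7, f4.
Black has 4 legal moves and is not in check → neither.

neither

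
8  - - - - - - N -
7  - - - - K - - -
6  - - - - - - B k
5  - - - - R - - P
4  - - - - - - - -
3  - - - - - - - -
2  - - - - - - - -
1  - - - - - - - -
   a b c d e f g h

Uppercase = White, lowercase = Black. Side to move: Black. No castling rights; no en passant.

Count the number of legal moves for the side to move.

Black to move; king on h6.
In check: yes, from the white knight on g8.
Legal moves: Kg7.
Count: 1.

1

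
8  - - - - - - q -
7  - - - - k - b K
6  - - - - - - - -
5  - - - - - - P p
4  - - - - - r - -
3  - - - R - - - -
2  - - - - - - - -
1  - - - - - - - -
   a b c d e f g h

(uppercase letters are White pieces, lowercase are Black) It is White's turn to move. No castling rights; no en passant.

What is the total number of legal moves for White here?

White to move; king on h7.
In check: yes, from the black queen on g8.
Legal moves: Kxg8, Kg6.
Count: 2.

2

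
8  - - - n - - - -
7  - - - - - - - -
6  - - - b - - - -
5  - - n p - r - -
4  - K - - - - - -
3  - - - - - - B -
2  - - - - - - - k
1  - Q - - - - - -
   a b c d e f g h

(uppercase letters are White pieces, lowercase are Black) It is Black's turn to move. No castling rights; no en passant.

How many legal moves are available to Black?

Black to move; king on h2.
In check: yes, from the white bishop on g3.
Legal moves: Kh3, Kxg3, Kg2, Bxg3.
Count: 4.

4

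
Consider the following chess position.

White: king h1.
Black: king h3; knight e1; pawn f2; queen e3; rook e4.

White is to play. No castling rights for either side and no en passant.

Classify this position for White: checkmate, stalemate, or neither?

White to move; white king on h1.
In check: no.
King squares — g1: attacked by Pf2; g2: attacked by Ne1; h2: attacked by Kh3.
Legal moves for White: none.
Not in check and no legal moves → stalemate.

stalemate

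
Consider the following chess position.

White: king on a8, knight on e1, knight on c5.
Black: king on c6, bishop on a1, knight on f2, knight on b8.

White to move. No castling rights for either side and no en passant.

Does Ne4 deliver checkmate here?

After Ne4: black king on c6; in check: no.
Black is not in check, so this cannot be checkmate.

no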